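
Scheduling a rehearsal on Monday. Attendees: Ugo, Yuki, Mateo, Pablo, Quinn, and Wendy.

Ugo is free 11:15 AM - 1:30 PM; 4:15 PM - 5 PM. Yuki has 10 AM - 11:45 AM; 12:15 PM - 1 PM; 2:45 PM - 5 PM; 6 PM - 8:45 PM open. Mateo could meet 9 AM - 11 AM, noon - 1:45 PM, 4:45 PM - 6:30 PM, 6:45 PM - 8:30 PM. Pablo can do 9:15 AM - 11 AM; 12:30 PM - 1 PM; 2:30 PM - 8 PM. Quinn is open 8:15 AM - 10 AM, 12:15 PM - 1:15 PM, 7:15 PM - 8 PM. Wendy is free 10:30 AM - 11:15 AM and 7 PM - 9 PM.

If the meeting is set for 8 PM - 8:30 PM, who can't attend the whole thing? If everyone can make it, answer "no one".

Pablo, Quinn, Ugo

Ugo: not fully free for 20:00-20:30. Yuki: free for 20:00-20:30. Mateo: free for 20:00-20:30. Pablo: not fully free for 20:00-20:30. Quinn: not fully free for 20:00-20:30. Wendy: free for 20:00-20:30.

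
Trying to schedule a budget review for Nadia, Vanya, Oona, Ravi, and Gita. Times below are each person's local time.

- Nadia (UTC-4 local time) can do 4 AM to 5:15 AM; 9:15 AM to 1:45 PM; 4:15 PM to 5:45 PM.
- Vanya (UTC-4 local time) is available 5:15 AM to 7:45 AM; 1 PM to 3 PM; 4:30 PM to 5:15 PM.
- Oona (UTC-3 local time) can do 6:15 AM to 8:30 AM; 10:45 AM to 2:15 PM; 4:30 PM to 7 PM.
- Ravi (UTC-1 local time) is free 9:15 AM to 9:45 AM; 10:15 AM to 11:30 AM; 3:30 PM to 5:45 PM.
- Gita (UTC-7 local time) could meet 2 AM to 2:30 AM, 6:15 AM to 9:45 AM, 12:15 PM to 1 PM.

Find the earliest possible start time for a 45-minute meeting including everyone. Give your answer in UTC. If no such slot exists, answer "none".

none

Nadia in UTC: 08:00-09:15, 13:15-17:45, 20:15-21:45 (add 4h to convert from UTC-4).
Vanya in UTC: 09:15-11:45, 17:00-19:00, 20:30-21:15 (add 4h to convert from UTC-4).
Oona in UTC: 09:15-11:30, 13:45-17:15, 19:30-22:00 (add 3h to convert from UTC-3).
Ravi in UTC: 10:15-10:45, 11:15-12:30, 16:30-18:45 (add 1h to convert from UTC-1).
Gita in UTC: 09:00-09:30, 13:15-16:45, 19:15-20:00 (add 7h to convert from UTC-7).
Nadia ∩ Vanya: 17:00-17:45, 20:30-21:15.
Nadia ∩ Vanya ∩ Oona: 17:00-17:15, 20:30-21:15.
Nadia ∩ Vanya ∩ Oona ∩ Ravi: 17:00-17:15.
Nadia ∩ Vanya ∩ Oona ∩ Ravi ∩ Gita: ∅.
There is no time when everyone is free.
No common window is at least 45 minutes long.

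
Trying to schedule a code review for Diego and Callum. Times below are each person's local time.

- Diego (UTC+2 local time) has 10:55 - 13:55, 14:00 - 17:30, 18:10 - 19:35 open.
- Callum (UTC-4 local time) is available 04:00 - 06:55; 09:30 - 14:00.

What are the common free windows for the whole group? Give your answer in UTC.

08:55-10:55, 13:30-15:30, 16:10-17:35

Diego in UTC: 08:55-11:55, 12:00-15:30, 16:10-17:35 (subtract 2h to convert from UTC+2).
Callum in UTC: 08:00-10:55, 13:30-18:00 (add 4h to convert from UTC-4).
Diego ∩ Callum: 08:55-10:55, 13:30-15:30, 16:10-17:35.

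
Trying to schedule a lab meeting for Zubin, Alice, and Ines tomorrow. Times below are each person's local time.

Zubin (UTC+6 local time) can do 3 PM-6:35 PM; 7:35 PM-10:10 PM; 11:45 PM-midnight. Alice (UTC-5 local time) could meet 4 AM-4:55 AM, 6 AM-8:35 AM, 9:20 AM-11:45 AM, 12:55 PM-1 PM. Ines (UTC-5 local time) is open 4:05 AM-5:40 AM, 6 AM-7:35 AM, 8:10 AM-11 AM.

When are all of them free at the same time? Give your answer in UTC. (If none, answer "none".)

09:05-09:55, 11:00-12:35, 14:20-16:00

Zubin in UTC: 09:00-12:35, 13:35-16:10, 17:45-18:00 (subtract 6h to convert from UTC+6).
Alice in UTC: 09:00-09:55, 11:00-13:35, 14:20-16:45, 17:55-18:00 (add 5h to convert from UTC-5).
Ines in UTC: 09:05-10:40, 11:00-12:35, 13:10-16:00 (add 5h to convert from UTC-5).
Zubin ∩ Alice: 09:00-09:55, 11:00-12:35, 14:20-16:10, 17:55-18:00.
Zubin ∩ Alice ∩ Ines: 09:05-09:55, 11:00-12:35, 14:20-16:00.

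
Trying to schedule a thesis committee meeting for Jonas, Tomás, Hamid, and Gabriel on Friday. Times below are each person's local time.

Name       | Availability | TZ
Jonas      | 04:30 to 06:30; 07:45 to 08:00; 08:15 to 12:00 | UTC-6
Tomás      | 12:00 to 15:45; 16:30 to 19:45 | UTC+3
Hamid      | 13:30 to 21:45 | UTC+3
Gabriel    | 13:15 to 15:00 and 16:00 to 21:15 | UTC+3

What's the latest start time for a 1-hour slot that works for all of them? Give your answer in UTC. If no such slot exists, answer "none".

Jonas in UTC: 10:30-12:30, 13:45-14:00, 14:15-18:00 (add 6h to convert from UTC-6).
Tomás in UTC: 09:00-12:45, 13:30-16:45 (subtract 3h to convert from UTC+3).
Hamid in UTC: 10:30-18:45 (subtract 3h to convert from UTC+3).
Gabriel in UTC: 10:15-12:00, 13:00-18:15 (subtract 3h to convert from UTC+3).
Jonas ∩ Tomás: 10:30-12:30, 13:45-14:00, 14:15-16:45.
Jonas ∩ Tomás ∩ Hamid: 10:30-12:30, 13:45-14:00, 14:15-16:45.
Jonas ∩ Tomás ∩ Hamid ∩ Gabriel: 10:30-12:00, 13:45-14:00, 14:15-16:45.
The last common window of at least 60 minutes is 14:15-16:45; a 60-minute meeting can start as late as 15:45 and still end by 16:45.

15:45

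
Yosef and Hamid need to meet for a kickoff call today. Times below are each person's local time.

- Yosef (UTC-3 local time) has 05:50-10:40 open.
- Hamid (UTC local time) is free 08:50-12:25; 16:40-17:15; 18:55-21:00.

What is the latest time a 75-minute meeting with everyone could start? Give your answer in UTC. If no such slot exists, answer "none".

11:10

Yosef in UTC: 08:50-13:40 (add 3h to convert from UTC-3).
Hamid in UTC: 08:50-12:25, 16:40-17:15, 18:55-21:00.
Yosef ∩ Hamid: 08:50-12:25.
So the common availability across everyone is 08:50-12:25.
The last common window of at least 75 minutes is 08:50-12:25; a 75-minute meeting can start as late as 11:10 and still end by 12:25.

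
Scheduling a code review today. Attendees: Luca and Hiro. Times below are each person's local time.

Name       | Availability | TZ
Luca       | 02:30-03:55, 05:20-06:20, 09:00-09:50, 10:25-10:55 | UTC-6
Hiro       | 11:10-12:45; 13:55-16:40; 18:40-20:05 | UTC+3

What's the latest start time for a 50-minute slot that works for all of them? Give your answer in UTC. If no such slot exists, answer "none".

Luca in UTC: 08:30-09:55, 11:20-12:20, 15:00-15:50, 16:25-16:55 (add 6h to convert from UTC-6).
Hiro in UTC: 08:10-09:45, 10:55-13:40, 15:40-17:05 (subtract 3h to convert from UTC+3).
Luca ∩ Hiro: 08:30-09:45, 11:20-12:20, 15:40-15:50, 16:25-16:55.
The last common window of at least 50 minutes is 11:20-12:20; a 50-minute meeting can start as late as 11:30 and still end by 12:20.

11:30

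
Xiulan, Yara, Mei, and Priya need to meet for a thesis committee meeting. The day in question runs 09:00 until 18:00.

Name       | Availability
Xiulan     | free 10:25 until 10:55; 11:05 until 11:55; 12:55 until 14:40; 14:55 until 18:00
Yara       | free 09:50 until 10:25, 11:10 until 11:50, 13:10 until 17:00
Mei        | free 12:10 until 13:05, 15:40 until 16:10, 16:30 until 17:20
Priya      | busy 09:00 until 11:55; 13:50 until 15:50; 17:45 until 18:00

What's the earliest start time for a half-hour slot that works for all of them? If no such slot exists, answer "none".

Xiulan free: 10:25-10:55, 11:05-11:55, 12:55-14:40, 14:55-18:00.
Yara free: 09:50-10:25, 11:10-11:50, 13:10-17:00.
Mei free: 12:10-13:05, 15:40-16:10, 16:30-17:20.
Priya free: 11:55-13:50, 15:50-17:45 (invert busy blocks within the working day).
Xiulan ∩ Yara: 11:10-11:50, 13:10-14:40, 14:55-17:00.
Xiulan ∩ Yara ∩ Mei: 15:40-16:10, 16:30-17:00.
Xiulan ∩ Yara ∩ Mei ∩ Priya: 15:50-16:10, 16:30-17:00.
The first common window of at least 30 minutes is 16:30-17:00, so the earliest start is 16:30.

16:30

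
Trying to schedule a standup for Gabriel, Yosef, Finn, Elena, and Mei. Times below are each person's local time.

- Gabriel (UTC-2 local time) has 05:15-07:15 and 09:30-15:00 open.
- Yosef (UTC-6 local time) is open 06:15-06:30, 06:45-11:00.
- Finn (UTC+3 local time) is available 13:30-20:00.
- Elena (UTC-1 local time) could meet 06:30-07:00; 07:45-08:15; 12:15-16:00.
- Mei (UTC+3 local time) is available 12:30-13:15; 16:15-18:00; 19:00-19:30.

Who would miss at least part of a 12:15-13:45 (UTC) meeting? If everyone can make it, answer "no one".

Gabriel in UTC: 07:15-09:15, 11:30-17:00 (add 2h to convert from UTC-2).
Yosef in UTC: 12:15-12:30, 12:45-17:00 (add 6h to convert from UTC-6).
Finn in UTC: 10:30-17:00 (subtract 3h to convert from UTC+3).
Elena in UTC: 07:30-08:00, 08:45-09:15, 13:15-17:00 (add 1h to convert from UTC-1).
Mei in UTC: 09:30-10:15, 13:15-15:00, 16:00-16:30 (subtract 3h to convert from UTC+3).
Gabriel: free for 12:15-13:45. Yosef: not fully free for 12:15-13:45. Finn: free for 12:15-13:45. Elena: not fully free for 12:15-13:45. Mei: not fully free for 12:15-13:45.

Elena, Mei, Yosef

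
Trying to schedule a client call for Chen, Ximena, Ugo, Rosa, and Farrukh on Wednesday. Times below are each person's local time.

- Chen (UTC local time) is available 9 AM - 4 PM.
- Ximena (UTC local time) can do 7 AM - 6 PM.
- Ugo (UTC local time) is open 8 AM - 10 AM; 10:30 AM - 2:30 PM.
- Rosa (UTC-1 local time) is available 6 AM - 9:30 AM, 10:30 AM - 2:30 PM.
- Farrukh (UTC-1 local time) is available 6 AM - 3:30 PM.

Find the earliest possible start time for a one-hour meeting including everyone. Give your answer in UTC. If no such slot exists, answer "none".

Chen in UTC: 09:00-16:00.
Ximena in UTC: 07:00-18:00.
Ugo in UTC: 08:00-10:00, 10:30-14:30.
Rosa in UTC: 07:00-10:30, 11:30-15:30 (add 1h to convert from UTC-1).
Farrukh in UTC: 07:00-16:30 (add 1h to convert from UTC-1).
Chen ∩ Ximena: 09:00-16:00.
Chen ∩ Ximena ∩ Ugo: 09:00-10:00, 10:30-14:30.
Chen ∩ Ximena ∩ Ugo ∩ Rosa: 09:00-10:00, 11:30-14:30.
Chen ∩ Ximena ∩ Ugo ∩ Rosa ∩ Farrukh: 09:00-10:00, 11:30-14:30.
So the common availability across everyone is 09:00-10:00, 11:30-14:30.
The first common window of at least 60 minutes is 09:00-10:00, so the earliest start is 09:00.

09:00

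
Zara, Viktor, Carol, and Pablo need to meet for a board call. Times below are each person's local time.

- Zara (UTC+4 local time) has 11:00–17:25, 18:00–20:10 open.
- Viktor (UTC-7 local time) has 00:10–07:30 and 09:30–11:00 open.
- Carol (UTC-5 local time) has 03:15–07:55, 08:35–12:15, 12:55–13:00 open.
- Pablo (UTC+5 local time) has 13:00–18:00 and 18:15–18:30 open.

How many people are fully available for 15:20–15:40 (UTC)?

2

Zara in UTC: 07:00-13:25, 14:00-16:10 (subtract 4h to convert from UTC+4).
Viktor in UTC: 07:10-14:30, 16:30-18:00 (add 7h to convert from UTC-7).
Carol in UTC: 08:15-12:55, 13:35-17:15, 17:55-18:00 (add 5h to convert from UTC-5).
Pablo in UTC: 08:00-13:00, 13:15-13:30 (subtract 5h to convert from UTC+5).
Zara and Carol can make the full 15:20-15:40 slot — that's 2.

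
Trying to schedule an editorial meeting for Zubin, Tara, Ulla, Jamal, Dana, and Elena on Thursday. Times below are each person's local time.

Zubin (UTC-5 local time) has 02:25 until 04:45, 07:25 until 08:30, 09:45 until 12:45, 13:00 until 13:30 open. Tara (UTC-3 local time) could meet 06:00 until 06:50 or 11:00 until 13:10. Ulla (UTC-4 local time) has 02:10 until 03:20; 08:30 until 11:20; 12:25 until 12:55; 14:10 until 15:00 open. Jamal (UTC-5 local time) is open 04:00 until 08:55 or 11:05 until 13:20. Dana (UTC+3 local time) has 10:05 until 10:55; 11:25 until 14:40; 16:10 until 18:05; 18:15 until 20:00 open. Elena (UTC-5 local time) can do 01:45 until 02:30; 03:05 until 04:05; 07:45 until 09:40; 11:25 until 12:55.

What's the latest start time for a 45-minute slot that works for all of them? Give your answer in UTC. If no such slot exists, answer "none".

none

Zubin in UTC: 07:25-09:45, 12:25-13:30, 14:45-17:45, 18:00-18:30 (add 5h to convert from UTC-5).
Tara in UTC: 09:00-09:50, 14:00-16:10 (add 3h to convert from UTC-3).
Ulla in UTC: 06:10-07:20, 12:30-15:20, 16:25-16:55, 18:10-19:00 (add 4h to convert from UTC-4).
Jamal in UTC: 09:00-13:55, 16:05-18:20 (add 5h to convert from UTC-5).
Dana in UTC: 07:05-07:55, 08:25-11:40, 13:10-15:05, 15:15-17:00 (subtract 3h to convert from UTC+3).
Elena in UTC: 06:45-07:30, 08:05-09:05, 12:45-14:40, 16:25-17:55 (add 5h to convert from UTC-5).
Zubin ∩ Tara: 09:00-09:45, 14:45-16:10.
Zubin ∩ Tara ∩ Ulla: 14:45-15:20.
Zubin ∩ Tara ∩ Ulla ∩ Jamal: ∅.
Zubin ∩ Tara ∩ Ulla ∩ Jamal ∩ Dana: ∅.
Zubin ∩ Tara ∩ Ulla ∩ Jamal ∩ Dana ∩ Elena: ∅.
There is no time when everyone is free.
No common window is at least 45 minutes long.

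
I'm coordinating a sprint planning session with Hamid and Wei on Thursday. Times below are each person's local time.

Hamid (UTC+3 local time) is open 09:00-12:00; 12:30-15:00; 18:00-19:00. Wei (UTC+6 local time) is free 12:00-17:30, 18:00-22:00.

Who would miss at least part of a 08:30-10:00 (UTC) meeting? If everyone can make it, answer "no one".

Hamid in UTC: 06:00-09:00, 09:30-12:00, 15:00-16:00 (subtract 3h to convert from UTC+3).
Wei in UTC: 06:00-11:30, 12:00-16:00 (subtract 6h to convert from UTC+6).
Hamid: not fully free for 08:30-10:00. Wei: free for 08:30-10:00.

Hamid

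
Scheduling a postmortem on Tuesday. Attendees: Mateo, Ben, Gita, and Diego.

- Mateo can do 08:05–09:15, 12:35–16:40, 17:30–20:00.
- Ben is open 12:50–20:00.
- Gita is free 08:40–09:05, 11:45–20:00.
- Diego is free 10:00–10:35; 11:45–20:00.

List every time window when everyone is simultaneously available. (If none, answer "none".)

Mateo ∩ Ben: 12:50-16:40, 17:30-20:00.
Mateo ∩ Ben ∩ Gita: 12:50-16:40, 17:30-20:00.
Mateo ∩ Ben ∩ Gita ∩ Diego: 12:50-16:40, 17:30-20:00.
Those are the intersection windows.

12:50-16:40, 17:30-20:00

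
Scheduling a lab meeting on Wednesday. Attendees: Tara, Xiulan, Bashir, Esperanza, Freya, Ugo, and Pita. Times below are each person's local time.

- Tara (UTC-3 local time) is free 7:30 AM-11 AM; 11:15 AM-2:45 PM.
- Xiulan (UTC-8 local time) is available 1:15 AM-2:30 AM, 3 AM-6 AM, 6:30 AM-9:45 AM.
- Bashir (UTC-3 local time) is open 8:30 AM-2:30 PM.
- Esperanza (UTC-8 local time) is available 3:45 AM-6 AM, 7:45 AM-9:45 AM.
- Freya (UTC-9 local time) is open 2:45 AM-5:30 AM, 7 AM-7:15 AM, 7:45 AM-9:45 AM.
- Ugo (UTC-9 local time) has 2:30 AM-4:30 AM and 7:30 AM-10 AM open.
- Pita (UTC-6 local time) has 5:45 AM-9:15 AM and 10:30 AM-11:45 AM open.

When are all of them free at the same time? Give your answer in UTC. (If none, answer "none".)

11:45-13:30, 16:45-17:30

Tara in UTC: 10:30-14:00, 14:15-17:45 (add 3h to convert from UTC-3).
Xiulan in UTC: 09:15-10:30, 11:00-14:00, 14:30-17:45 (add 8h to convert from UTC-8).
Bashir in UTC: 11:30-17:30 (add 3h to convert from UTC-3).
Esperanza in UTC: 11:45-14:00, 15:45-17:45 (add 8h to convert from UTC-8).
Freya in UTC: 11:45-14:30, 16:00-16:15, 16:45-18:45 (add 9h to convert from UTC-9).
Ugo in UTC: 11:30-13:30, 16:30-19:00 (add 9h to convert from UTC-9).
Pita in UTC: 11:45-15:15, 16:30-17:45 (add 6h to convert from UTC-6).
Tara ∩ Xiulan: 11:00-14:00, 14:30-17:45.
Tara ∩ Xiulan ∩ Bashir: 11:30-14:00, 14:30-17:30.
Tara ∩ Xiulan ∩ Bashir ∩ Esperanza: 11:45-14:00, 15:45-17:30.
Tara ∩ Xiulan ∩ Bashir ∩ Esperanza ∩ Freya: 11:45-14:00, 16:00-16:15, 16:45-17:30.
Tara ∩ Xiulan ∩ Bashir ∩ Esperanza ∩ Freya ∩ Ugo: 11:45-13:30, 16:45-17:30.
Tara ∩ Xiulan ∩ Bashir ∩ Esperanza ∩ Freya ∩ Ugo ∩ Pita: 11:45-13:30, 16:45-17:30.
So the common availability across everyone is 11:45-13:30, 16:45-17:30.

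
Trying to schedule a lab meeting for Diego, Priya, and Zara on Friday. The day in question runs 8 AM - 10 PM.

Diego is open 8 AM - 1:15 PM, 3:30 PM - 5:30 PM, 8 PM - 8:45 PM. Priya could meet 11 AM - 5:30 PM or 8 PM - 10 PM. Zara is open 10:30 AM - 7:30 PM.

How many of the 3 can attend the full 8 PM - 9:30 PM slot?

1

Priya can make the full 20:00-21:30 slot — that's 1.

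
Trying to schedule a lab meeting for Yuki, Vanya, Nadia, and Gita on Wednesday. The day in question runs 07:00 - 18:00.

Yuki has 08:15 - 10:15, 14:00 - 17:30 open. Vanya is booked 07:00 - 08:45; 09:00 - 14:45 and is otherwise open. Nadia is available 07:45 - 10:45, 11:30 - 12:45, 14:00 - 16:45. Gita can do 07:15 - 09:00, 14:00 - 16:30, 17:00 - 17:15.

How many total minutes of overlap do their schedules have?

120

Yuki free: 08:15-10:15, 14:00-17:30.
Vanya free: 08:45-09:00, 14:45-18:00 (invert busy blocks within the working day).
Nadia free: 07:45-10:45, 11:30-12:45, 14:00-16:45.
Gita free: 07:15-09:00, 14:00-16:30, 17:00-17:15.
Yuki ∩ Vanya: 08:45-09:00, 14:45-17:30.
Yuki ∩ Vanya ∩ Nadia: 08:45-09:00, 14:45-16:45.
Yuki ∩ Vanya ∩ Nadia ∩ Gita: 08:45-09:00, 14:45-16:30.
Those are the intersection windows.
Summing the common windows: 15 + 105 = 120 minutes.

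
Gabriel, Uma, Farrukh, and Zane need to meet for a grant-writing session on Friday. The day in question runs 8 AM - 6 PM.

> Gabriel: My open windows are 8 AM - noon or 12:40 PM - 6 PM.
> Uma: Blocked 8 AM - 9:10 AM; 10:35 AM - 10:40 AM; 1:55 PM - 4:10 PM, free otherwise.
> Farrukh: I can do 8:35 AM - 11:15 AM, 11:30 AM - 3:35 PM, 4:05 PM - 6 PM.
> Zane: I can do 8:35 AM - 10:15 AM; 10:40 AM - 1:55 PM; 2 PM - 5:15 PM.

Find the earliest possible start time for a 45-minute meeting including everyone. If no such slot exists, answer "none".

Gabriel free: 08:00-12:00, 12:40-18:00.
Uma free: 09:10-10:35, 10:40-13:55, 16:10-18:00 (invert busy blocks within the working day).
Farrukh free: 08:35-11:15, 11:30-15:35, 16:05-18:00.
Zane free: 08:35-10:15, 10:40-13:55, 14:00-17:15.
Gabriel ∩ Uma: 09:10-10:35, 10:40-12:00, 12:40-13:55, 16:10-18:00.
Gabriel ∩ Uma ∩ Farrukh: 09:10-10:35, 10:40-11:15, 11:30-12:00, 12:40-13:55, 16:10-18:00.
Gabriel ∩ Uma ∩ Farrukh ∩ Zane: 09:10-10:15, 10:40-11:15, 11:30-12:00, 12:40-13:55, 16:10-17:15.
The first common window of at least 45 minutes is 09:10-10:15, so the earliest start is 09:10.

09:10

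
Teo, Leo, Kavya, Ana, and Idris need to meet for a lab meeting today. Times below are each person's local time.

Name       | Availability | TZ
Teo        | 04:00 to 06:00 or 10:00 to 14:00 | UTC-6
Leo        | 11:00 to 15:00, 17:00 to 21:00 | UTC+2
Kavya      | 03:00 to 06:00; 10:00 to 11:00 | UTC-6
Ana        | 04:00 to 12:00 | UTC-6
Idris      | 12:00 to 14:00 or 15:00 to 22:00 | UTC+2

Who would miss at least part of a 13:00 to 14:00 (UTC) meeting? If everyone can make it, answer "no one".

Kavya, Leo, Teo

Teo in UTC: 10:00-12:00, 16:00-20:00 (add 6h to convert from UTC-6).
Leo in UTC: 09:00-13:00, 15:00-19:00 (subtract 2h to convert from UTC+2).
Kavya in UTC: 09:00-12:00, 16:00-17:00 (add 6h to convert from UTC-6).
Ana in UTC: 10:00-18:00 (add 6h to convert from UTC-6).
Idris in UTC: 10:00-12:00, 13:00-20:00 (subtract 2h to convert from UTC+2).
Teo: not fully free for 13:00-14:00. Leo: not fully free for 13:00-14:00. Kavya: not fully free for 13:00-14:00. Ana: free for 13:00-14:00. Idris: free for 13:00-14:00.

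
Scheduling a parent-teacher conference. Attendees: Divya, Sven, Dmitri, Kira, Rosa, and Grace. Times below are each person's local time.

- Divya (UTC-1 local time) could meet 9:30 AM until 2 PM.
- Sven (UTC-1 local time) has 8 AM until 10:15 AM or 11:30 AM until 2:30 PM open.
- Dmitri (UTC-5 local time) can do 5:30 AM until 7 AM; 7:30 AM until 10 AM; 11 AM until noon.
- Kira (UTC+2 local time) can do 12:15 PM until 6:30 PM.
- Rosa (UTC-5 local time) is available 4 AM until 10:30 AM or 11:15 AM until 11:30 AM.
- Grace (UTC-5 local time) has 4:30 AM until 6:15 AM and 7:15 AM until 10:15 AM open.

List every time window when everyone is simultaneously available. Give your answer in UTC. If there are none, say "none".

10:30-11:15, 12:30-15:00

Divya in UTC: 10:30-15:00 (add 1h to convert from UTC-1).
Sven in UTC: 09:00-11:15, 12:30-15:30 (add 1h to convert from UTC-1).
Dmitri in UTC: 10:30-12:00, 12:30-15:00, 16:00-17:00 (add 5h to convert from UTC-5).
Kira in UTC: 10:15-16:30 (subtract 2h to convert from UTC+2).
Rosa in UTC: 09:00-15:30, 16:15-16:30 (add 5h to convert from UTC-5).
Grace in UTC: 09:30-11:15, 12:15-15:15 (add 5h to convert from UTC-5).
Divya ∩ Sven: 10:30-11:15, 12:30-15:00.
Divya ∩ Sven ∩ Dmitri: 10:30-11:15, 12:30-15:00.
Divya ∩ Sven ∩ Dmitri ∩ Kira: 10:30-11:15, 12:30-15:00.
Divya ∩ Sven ∩ Dmitri ∩ Kira ∩ Rosa: 10:30-11:15, 12:30-15:00.
Divya ∩ Sven ∩ Dmitri ∩ Kira ∩ Rosa ∩ Grace: 10:30-11:15, 12:30-15:00.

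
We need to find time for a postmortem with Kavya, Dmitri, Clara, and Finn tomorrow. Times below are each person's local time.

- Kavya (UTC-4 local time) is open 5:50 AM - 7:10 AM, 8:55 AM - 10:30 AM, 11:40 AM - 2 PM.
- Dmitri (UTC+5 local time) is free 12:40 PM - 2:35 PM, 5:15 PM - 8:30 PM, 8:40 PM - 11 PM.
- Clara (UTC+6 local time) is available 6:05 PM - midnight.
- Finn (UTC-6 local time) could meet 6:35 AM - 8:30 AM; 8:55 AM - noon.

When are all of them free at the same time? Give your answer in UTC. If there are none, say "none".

12:55-14:30, 15:40-18:00

Kavya in UTC: 09:50-11:10, 12:55-14:30, 15:40-18:00 (add 4h to convert from UTC-4).
Dmitri in UTC: 07:40-09:35, 12:15-15:30, 15:40-18:00 (subtract 5h to convert from UTC+5).
Clara in UTC: 12:05-18:00 (subtract 6h to convert from UTC+6).
Finn in UTC: 12:35-14:30, 14:55-18:00 (add 6h to convert from UTC-6).
Kavya ∩ Dmitri: 12:55-14:30, 15:40-18:00.
Kavya ∩ Dmitri ∩ Clara: 12:55-14:30, 15:40-18:00.
Kavya ∩ Dmitri ∩ Clara ∩ Finn: 12:55-14:30, 15:40-18:00.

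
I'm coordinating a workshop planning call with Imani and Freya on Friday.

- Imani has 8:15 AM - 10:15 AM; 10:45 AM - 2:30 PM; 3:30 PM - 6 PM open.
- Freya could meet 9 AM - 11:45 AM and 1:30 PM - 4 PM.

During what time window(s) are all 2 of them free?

Imani ∩ Freya: 09:00-10:15, 10:45-11:45, 13:30-14:30, 15:30-16:00.

09:00-10:15, 10:45-11:45, 13:30-14:30, 15:30-16:00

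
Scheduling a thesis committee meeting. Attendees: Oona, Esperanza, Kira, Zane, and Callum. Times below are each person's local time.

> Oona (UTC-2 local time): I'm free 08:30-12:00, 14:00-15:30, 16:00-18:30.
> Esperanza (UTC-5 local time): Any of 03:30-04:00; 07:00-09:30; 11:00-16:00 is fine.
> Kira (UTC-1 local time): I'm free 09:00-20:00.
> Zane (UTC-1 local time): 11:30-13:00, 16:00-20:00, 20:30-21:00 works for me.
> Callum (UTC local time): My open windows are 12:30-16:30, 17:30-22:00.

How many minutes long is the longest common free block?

150

Oona in UTC: 10:30-14:00, 16:00-17:30, 18:00-20:30 (add 2h to convert from UTC-2).
Esperanza in UTC: 08:30-09:00, 12:00-14:30, 16:00-21:00 (add 5h to convert from UTC-5).
Kira in UTC: 10:00-21:00 (add 1h to convert from UTC-1).
Zane in UTC: 12:30-14:00, 17:00-21:00, 21:30-22:00 (add 1h to convert from UTC-1).
Callum in UTC: 12:30-16:30, 17:30-22:00.
Oona ∩ Esperanza: 12:00-14:00, 16:00-17:30, 18:00-20:30.
Oona ∩ Esperanza ∩ Kira: 12:00-14:00, 16:00-17:30, 18:00-20:30.
Oona ∩ Esperanza ∩ Kira ∩ Zane: 12:30-14:00, 17:00-17:30, 18:00-20:30.
Oona ∩ Esperanza ∩ Kira ∩ Zane ∩ Callum: 12:30-14:00, 18:00-20:30.
So the common availability across everyone is 12:30-14:00, 18:00-20:30.
The longest is 18:00-20:30 at 150 minutes.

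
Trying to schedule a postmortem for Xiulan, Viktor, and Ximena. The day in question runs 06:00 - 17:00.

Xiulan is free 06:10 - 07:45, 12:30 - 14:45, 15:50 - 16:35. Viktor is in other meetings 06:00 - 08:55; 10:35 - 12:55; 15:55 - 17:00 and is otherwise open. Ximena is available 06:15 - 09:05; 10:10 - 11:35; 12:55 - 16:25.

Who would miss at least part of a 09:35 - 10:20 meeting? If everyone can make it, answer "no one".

Xiulan free: 06:10-07:45, 12:30-14:45, 15:50-16:35.
Viktor free: 08:55-10:35, 12:55-15:55 (invert busy blocks within the working day).
Ximena free: 06:15-09:05, 10:10-11:35, 12:55-16:25.
Xiulan: not fully free for 09:35-10:20. Viktor: free for 09:35-10:20. Ximena: not fully free for 09:35-10:20.

Ximena, Xiulan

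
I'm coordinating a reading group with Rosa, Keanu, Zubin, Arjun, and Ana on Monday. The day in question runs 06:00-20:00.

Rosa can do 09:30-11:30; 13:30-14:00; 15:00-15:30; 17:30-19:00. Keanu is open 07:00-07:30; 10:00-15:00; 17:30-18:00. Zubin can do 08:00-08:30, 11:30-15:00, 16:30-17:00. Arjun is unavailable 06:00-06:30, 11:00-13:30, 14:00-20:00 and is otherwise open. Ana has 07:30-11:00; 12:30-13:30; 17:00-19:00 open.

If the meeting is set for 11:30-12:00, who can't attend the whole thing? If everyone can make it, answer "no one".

Rosa free: 09:30-11:30, 13:30-14:00, 15:00-15:30, 17:30-19:00.
Keanu free: 07:00-07:30, 10:00-15:00, 17:30-18:00.
Zubin free: 08:00-08:30, 11:30-15:00, 16:30-17:00.
Arjun free: 06:30-11:00, 13:30-14:00 (invert busy blocks within the working day).
Ana free: 07:30-11:00, 12:30-13:30, 17:00-19:00.
Rosa: not fully free for 11:30-12:00. Keanu: free for 11:30-12:00. Zubin: free for 11:30-12:00. Arjun: not fully free for 11:30-12:00. Ana: not fully free for 11:30-12:00.

Ana, Arjun, Rosa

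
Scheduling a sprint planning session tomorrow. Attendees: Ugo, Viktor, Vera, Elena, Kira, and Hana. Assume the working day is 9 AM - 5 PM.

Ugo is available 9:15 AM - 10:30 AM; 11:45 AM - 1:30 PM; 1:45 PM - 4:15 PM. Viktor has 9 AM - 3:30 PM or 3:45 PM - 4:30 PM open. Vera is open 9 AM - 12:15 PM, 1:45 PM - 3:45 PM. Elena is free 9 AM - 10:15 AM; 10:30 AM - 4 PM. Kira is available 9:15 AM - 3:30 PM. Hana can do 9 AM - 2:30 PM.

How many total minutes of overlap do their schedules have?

Ugo ∩ Viktor: 09:15-10:30, 11:45-13:30, 13:45-15:30, 15:45-16:15.
Ugo ∩ Viktor ∩ Vera: 09:15-10:30, 11:45-12:15, 13:45-15:30.
Ugo ∩ Viktor ∩ Vera ∩ Elena: 09:15-10:15, 11:45-12:15, 13:45-15:30.
Ugo ∩ Viktor ∩ Vera ∩ Elena ∩ Kira: 09:15-10:15, 11:45-12:15, 13:45-15:30.
Ugo ∩ Viktor ∩ Vera ∩ Elena ∩ Kira ∩ Hana: 09:15-10:15, 11:45-12:15, 13:45-14:30.
Those are the intersection windows.
Summing the common windows: 60 + 30 + 45 = 135 minutes.

135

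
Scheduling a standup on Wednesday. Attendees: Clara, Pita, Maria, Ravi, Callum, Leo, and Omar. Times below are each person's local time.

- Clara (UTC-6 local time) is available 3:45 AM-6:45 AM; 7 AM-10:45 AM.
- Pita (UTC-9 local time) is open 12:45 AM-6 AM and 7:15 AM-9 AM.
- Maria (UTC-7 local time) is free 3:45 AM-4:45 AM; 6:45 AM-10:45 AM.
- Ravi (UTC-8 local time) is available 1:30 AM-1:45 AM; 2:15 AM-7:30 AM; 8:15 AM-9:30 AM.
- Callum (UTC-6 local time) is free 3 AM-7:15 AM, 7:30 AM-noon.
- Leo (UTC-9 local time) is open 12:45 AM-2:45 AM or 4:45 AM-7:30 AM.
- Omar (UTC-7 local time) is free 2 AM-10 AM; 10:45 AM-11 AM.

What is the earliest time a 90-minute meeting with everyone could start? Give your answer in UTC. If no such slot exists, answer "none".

none

Clara in UTC: 09:45-12:45, 13:00-16:45 (add 6h to convert from UTC-6).
Pita in UTC: 09:45-15:00, 16:15-18:00 (add 9h to convert from UTC-9).
Maria in UTC: 10:45-11:45, 13:45-17:45 (add 7h to convert from UTC-7).
Ravi in UTC: 09:30-09:45, 10:15-15:30, 16:15-17:30 (add 8h to convert from UTC-8).
Callum in UTC: 09:00-13:15, 13:30-18:00 (add 6h to convert from UTC-6).
Leo in UTC: 09:45-11:45, 13:45-16:30 (add 9h to convert from UTC-9).
Omar in UTC: 09:00-17:00, 17:45-18:00 (add 7h to convert from UTC-7).
Clara ∩ Pita: 09:45-12:45, 13:00-15:00, 16:15-16:45.
Clara ∩ Pita ∩ Maria: 10:45-11:45, 13:45-15:00, 16:15-16:45.
Clara ∩ Pita ∩ Maria ∩ Ravi: 10:45-11:45, 13:45-15:00, 16:15-16:45.
Clara ∩ Pita ∩ Maria ∩ Ravi ∩ Callum: 10:45-11:45, 13:45-15:00, 16:15-16:45.
Clara ∩ Pita ∩ Maria ∩ Ravi ∩ Callum ∩ Leo: 10:45-11:45, 13:45-15:00, 16:15-16:30.
Clara ∩ Pita ∩ Maria ∩ Ravi ∩ Callum ∩ Leo ∩ Omar: 10:45-11:45, 13:45-15:00, 16:15-16:30.
Those are the intersection windows.
No common window is at least 90 minutes long.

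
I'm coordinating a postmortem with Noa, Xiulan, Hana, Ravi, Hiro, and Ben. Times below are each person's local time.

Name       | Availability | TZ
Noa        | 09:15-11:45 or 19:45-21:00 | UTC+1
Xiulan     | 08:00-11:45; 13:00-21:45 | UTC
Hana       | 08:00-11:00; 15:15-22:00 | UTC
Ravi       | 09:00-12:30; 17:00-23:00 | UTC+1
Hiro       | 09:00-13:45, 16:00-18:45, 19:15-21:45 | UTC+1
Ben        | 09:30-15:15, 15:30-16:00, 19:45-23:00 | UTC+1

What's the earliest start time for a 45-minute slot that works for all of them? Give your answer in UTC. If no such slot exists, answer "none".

Noa in UTC: 08:15-10:45, 18:45-20:00 (subtract 1h to convert from UTC+1).
Xiulan in UTC: 08:00-11:45, 13:00-21:45.
Hana in UTC: 08:00-11:00, 15:15-22:00.
Ravi in UTC: 08:00-11:30, 16:00-22:00 (subtract 1h to convert from UTC+1).
Hiro in UTC: 08:00-12:45, 15:00-17:45, 18:15-20:45 (subtract 1h to convert from UTC+1).
Ben in UTC: 08:30-14:15, 14:30-15:00, 18:45-22:00 (subtract 1h to convert from UTC+1).
Noa ∩ Xiulan: 08:15-10:45, 18:45-20:00.
Noa ∩ Xiulan ∩ Hana: 08:15-10:45, 18:45-20:00.
Noa ∩ Xiulan ∩ Hana ∩ Ravi: 08:15-10:45, 18:45-20:00.
Noa ∩ Xiulan ∩ Hana ∩ Ravi ∩ Hiro: 08:15-10:45, 18:45-20:00.
Noa ∩ Xiulan ∩ Hana ∩ Ravi ∩ Hiro ∩ Ben: 08:30-10:45, 18:45-20:00.
The first common window of at least 45 minutes is 08:30-10:45, so the earliest start is 08:30.

08:30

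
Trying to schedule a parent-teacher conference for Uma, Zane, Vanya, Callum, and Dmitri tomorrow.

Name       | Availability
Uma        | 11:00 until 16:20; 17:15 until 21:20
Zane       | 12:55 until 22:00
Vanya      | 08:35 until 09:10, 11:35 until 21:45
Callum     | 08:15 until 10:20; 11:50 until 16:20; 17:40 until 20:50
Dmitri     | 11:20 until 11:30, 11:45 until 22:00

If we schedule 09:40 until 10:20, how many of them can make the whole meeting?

Callum can make the full 09:40-10:20 slot — that's 1.

1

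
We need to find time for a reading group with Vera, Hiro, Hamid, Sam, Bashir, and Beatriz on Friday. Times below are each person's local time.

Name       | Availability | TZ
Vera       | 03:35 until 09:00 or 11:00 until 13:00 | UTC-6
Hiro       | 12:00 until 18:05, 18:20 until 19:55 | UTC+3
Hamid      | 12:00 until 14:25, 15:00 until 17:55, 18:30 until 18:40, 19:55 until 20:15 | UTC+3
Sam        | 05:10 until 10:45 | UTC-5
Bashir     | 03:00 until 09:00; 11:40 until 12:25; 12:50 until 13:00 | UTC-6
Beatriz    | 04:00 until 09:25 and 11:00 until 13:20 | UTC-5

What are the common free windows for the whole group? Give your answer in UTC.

Vera in UTC: 09:35-15:00, 17:00-19:00 (add 6h to convert from UTC-6).
Hiro in UTC: 09:00-15:05, 15:20-16:55 (subtract 3h to convert from UTC+3).
Hamid in UTC: 09:00-11:25, 12:00-14:55, 15:30-15:40, 16:55-17:15 (subtract 3h to convert from UTC+3).
Sam in UTC: 10:10-15:45 (add 5h to convert from UTC-5).
Bashir in UTC: 09:00-15:00, 17:40-18:25, 18:50-19:00 (add 6h to convert from UTC-6).
Beatriz in UTC: 09:00-14:25, 16:00-18:20 (add 5h to convert from UTC-5).
Vera ∩ Hiro: 09:35-15:00.
Vera ∩ Hiro ∩ Hamid: 09:35-11:25, 12:00-14:55.
Vera ∩ Hiro ∩ Hamid ∩ Sam: 10:10-11:25, 12:00-14:55.
Vera ∩ Hiro ∩ Hamid ∩ Sam ∩ Bashir: 10:10-11:25, 12:00-14:55.
Vera ∩ Hiro ∩ Hamid ∩ Sam ∩ Bashir ∩ Beatriz: 10:10-11:25, 12:00-14:25.

10:10-11:25, 12:00-14:25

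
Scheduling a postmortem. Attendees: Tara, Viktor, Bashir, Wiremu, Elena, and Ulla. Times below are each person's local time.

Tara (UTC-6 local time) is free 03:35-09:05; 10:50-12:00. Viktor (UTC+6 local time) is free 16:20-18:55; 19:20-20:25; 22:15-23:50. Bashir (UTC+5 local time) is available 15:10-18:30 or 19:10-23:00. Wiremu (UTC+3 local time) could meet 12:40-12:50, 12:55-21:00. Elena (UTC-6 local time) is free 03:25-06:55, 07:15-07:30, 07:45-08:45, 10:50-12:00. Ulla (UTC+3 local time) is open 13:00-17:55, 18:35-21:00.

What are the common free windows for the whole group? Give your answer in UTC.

10:20-12:55, 13:20-13:30, 14:10-14:25, 16:50-17:50

Tara in UTC: 09:35-15:05, 16:50-18:00 (add 6h to convert from UTC-6).
Viktor in UTC: 10:20-12:55, 13:20-14:25, 16:15-17:50 (subtract 6h to convert from UTC+6).
Bashir in UTC: 10:10-13:30, 14:10-18:00 (subtract 5h to convert from UTC+5).
Wiremu in UTC: 09:40-09:50, 09:55-18:00 (subtract 3h to convert from UTC+3).
Elena in UTC: 09:25-12:55, 13:15-13:30, 13:45-14:45, 16:50-18:00 (add 6h to convert from UTC-6).
Ulla in UTC: 10:00-14:55, 15:35-18:00 (subtract 3h to convert from UTC+3).
Tara ∩ Viktor: 10:20-12:55, 13:20-14:25, 16:50-17:50.
Tara ∩ Viktor ∩ Bashir: 10:20-12:55, 13:20-13:30, 14:10-14:25, 16:50-17:50.
Tara ∩ Viktor ∩ Bashir ∩ Wiremu: 10:20-12:55, 13:20-13:30, 14:10-14:25, 16:50-17:50.
Tara ∩ Viktor ∩ Bashir ∩ Wiremu ∩ Elena: 10:20-12:55, 13:20-13:30, 14:10-14:25, 16:50-17:50.
Tara ∩ Viktor ∩ Bashir ∩ Wiremu ∩ Elena ∩ Ulla: 10:20-12:55, 13:20-13:30, 14:10-14:25, 16:50-17:50.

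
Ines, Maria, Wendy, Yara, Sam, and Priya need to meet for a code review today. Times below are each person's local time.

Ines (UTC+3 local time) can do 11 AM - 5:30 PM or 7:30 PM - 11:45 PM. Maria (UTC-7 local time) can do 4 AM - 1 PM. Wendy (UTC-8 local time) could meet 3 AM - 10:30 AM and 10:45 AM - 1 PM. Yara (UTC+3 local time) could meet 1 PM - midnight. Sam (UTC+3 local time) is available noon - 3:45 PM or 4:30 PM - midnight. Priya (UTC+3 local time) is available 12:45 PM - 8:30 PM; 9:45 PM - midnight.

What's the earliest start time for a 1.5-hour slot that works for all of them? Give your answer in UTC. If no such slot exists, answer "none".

Ines in UTC: 08:00-14:30, 16:30-20:45 (subtract 3h to convert from UTC+3).
Maria in UTC: 11:00-20:00 (add 7h to convert from UTC-7).
Wendy in UTC: 11:00-18:30, 18:45-21:00 (add 8h to convert from UTC-8).
Yara in UTC: 10:00-21:00 (subtract 3h to convert from UTC+3).
Sam in UTC: 09:00-12:45, 13:30-21:00 (subtract 3h to convert from UTC+3).
Priya in UTC: 09:45-17:30, 18:45-21:00 (subtract 3h to convert from UTC+3).
Ines ∩ Maria: 11:00-14:30, 16:30-20:00.
Ines ∩ Maria ∩ Wendy: 11:00-14:30, 16:30-18:30, 18:45-20:00.
Ines ∩ Maria ∩ Wendy ∩ Yara: 11:00-14:30, 16:30-18:30, 18:45-20:00.
Ines ∩ Maria ∩ Wendy ∩ Yara ∩ Sam: 11:00-12:45, 13:30-14:30, 16:30-18:30, 18:45-20:00.
Ines ∩ Maria ∩ Wendy ∩ Yara ∩ Sam ∩ Priya: 11:00-12:45, 13:30-14:30, 16:30-17:30, 18:45-20:00.
Those are the intersection windows.
The first common window of at least 90 minutes is 11:00-12:45, so the earliest start is 11:00.

11:00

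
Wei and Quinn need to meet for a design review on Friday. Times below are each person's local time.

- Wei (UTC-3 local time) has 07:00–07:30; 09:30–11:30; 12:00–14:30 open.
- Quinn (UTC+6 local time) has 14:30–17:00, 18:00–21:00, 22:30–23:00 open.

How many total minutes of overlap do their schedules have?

Wei in UTC: 10:00-10:30, 12:30-14:30, 15:00-17:30 (add 3h to convert from UTC-3).
Quinn in UTC: 08:30-11:00, 12:00-15:00, 16:30-17:00 (subtract 6h to convert from UTC+6).
Wei ∩ Quinn: 10:00-10:30, 12:30-14:30, 16:30-17:00.
Summing the common windows: 30 + 120 + 30 = 180 minutes.

180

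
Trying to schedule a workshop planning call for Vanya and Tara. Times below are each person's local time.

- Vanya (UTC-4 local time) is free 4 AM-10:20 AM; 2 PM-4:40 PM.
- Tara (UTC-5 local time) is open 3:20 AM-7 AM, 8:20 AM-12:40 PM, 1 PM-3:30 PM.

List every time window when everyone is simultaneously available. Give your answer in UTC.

08:20-12:00, 13:20-14:20, 18:00-20:30

Vanya in UTC: 08:00-14:20, 18:00-20:40 (add 4h to convert from UTC-4).
Tara in UTC: 08:20-12:00, 13:20-17:40, 18:00-20:30 (add 5h to convert from UTC-5).
Vanya ∩ Tara: 08:20-12:00, 13:20-14:20, 18:00-20:30.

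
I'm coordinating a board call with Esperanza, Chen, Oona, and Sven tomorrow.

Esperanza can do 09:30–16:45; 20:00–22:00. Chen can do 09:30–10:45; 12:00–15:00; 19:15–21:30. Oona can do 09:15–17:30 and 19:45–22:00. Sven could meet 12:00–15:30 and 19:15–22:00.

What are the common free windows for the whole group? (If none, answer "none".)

Esperanza ∩ Chen: 09:30-10:45, 12:00-15:00, 20:00-21:30.
Esperanza ∩ Chen ∩ Oona: 09:30-10:45, 12:00-15:00, 20:00-21:30.
Esperanza ∩ Chen ∩ Oona ∩ Sven: 12:00-15:00, 20:00-21:30.

12:00-15:00, 20:00-21:30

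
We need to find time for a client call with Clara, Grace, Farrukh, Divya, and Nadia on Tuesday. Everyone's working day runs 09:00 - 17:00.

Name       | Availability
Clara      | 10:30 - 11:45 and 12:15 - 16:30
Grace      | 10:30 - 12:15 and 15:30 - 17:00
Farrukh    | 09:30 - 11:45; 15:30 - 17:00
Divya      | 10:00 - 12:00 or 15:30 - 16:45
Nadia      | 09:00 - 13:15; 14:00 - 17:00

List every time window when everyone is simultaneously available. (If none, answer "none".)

10:30-11:45, 15:30-16:30

Clara ∩ Grace: 10:30-11:45, 15:30-16:30.
Clara ∩ Grace ∩ Farrukh: 10:30-11:45, 15:30-16:30.
Clara ∩ Grace ∩ Farrukh ∩ Divya: 10:30-11:45, 15:30-16:30.
Clara ∩ Grace ∩ Farrukh ∩ Divya ∩ Nadia: 10:30-11:45, 15:30-16:30.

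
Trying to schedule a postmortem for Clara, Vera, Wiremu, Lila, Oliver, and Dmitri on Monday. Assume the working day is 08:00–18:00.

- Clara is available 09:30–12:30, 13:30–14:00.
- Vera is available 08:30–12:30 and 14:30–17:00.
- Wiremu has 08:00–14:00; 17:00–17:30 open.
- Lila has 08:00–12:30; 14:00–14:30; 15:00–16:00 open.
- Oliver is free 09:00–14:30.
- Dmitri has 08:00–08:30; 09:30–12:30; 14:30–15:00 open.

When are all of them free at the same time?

Clara ∩ Vera: 09:30-12:30.
Clara ∩ Vera ∩ Wiremu: 09:30-12:30.
Clara ∩ Vera ∩ Wiremu ∩ Lila: 09:30-12:30.
Clara ∩ Vera ∩ Wiremu ∩ Lila ∩ Oliver: 09:30-12:30.
Clara ∩ Vera ∩ Wiremu ∩ Lila ∩ Oliver ∩ Dmitri: 09:30-12:30.

09:30-12:30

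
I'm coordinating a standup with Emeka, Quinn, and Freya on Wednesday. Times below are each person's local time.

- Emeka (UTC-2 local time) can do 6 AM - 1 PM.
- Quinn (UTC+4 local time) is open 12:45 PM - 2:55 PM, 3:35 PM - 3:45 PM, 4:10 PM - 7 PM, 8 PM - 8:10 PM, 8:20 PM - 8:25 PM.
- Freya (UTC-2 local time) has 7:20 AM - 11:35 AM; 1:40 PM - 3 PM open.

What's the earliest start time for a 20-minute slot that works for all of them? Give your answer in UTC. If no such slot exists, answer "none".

Emeka in UTC: 08:00-15:00 (add 2h to convert from UTC-2).
Quinn in UTC: 08:45-10:55, 11:35-11:45, 12:10-15:00, 16:00-16:10, 16:20-16:25 (subtract 4h to convert from UTC+4).
Freya in UTC: 09:20-13:35, 15:40-17:00 (add 2h to convert from UTC-2).
Emeka ∩ Quinn: 08:45-10:55, 11:35-11:45, 12:10-15:00.
Emeka ∩ Quinn ∩ Freya: 09:20-10:55, 11:35-11:45, 12:10-13:35.
The first common window of at least 20 minutes is 09:20-10:55, so the earliest start is 09:20.

09:20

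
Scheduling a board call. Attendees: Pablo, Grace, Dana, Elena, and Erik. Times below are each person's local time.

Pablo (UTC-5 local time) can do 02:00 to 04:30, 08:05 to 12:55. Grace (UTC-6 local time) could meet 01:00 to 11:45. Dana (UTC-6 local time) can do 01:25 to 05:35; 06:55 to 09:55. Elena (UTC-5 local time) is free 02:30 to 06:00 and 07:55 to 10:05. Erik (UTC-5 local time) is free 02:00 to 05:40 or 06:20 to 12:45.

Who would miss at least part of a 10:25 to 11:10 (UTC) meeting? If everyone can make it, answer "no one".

Pablo in UTC: 07:00-09:30, 13:05-17:55 (add 5h to convert from UTC-5).
Grace in UTC: 07:00-17:45 (add 6h to convert from UTC-6).
Dana in UTC: 07:25-11:35, 12:55-15:55 (add 6h to convert from UTC-6).
Elena in UTC: 07:30-11:00, 12:55-15:05 (add 5h to convert from UTC-5).
Erik in UTC: 07:00-10:40, 11:20-17:45 (add 5h to convert from UTC-5).
Pablo: not fully free for 10:25-11:10. Grace: free for 10:25-11:10. Dana: free for 10:25-11:10. Elena: not fully free for 10:25-11:10. Erik: not fully free for 10:25-11:10.

Elena, Erik, Pablo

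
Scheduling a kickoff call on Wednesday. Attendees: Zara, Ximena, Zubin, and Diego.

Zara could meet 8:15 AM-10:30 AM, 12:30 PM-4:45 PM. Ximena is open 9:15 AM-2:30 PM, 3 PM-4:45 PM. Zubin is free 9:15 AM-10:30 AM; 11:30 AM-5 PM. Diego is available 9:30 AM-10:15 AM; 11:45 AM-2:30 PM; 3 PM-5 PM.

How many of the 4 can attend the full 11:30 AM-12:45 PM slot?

Ximena and Zubin can make the full 11:30-12:45 slot — that's 2.

2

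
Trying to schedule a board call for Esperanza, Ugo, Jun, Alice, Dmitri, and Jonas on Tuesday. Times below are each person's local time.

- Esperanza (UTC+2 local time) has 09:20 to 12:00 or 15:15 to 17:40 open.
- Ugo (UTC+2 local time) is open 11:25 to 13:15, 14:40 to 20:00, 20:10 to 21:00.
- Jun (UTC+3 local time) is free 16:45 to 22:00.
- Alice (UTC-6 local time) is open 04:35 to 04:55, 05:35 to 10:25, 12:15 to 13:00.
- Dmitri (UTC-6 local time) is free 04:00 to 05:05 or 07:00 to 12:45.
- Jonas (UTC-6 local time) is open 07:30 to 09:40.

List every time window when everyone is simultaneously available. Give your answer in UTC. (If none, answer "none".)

13:45-15:40

Esperanza in UTC: 07:20-10:00, 13:15-15:40 (subtract 2h to convert from UTC+2).
Ugo in UTC: 09:25-11:15, 12:40-18:00, 18:10-19:00 (subtract 2h to convert from UTC+2).
Jun in UTC: 13:45-19:00 (subtract 3h to convert from UTC+3).
Alice in UTC: 10:35-10:55, 11:35-16:25, 18:15-19:00 (add 6h to convert from UTC-6).
Dmitri in UTC: 10:00-11:05, 13:00-18:45 (add 6h to convert from UTC-6).
Jonas in UTC: 13:30-15:40 (add 6h to convert from UTC-6).
Esperanza ∩ Ugo: 09:25-10:00, 13:15-15:40.
Esperanza ∩ Ugo ∩ Jun: 13:45-15:40.
Esperanza ∩ Ugo ∩ Jun ∩ Alice: 13:45-15:40.
Esperanza ∩ Ugo ∩ Jun ∩ Alice ∩ Dmitri: 13:45-15:40.
Esperanza ∩ Ugo ∩ Jun ∩ Alice ∩ Dmitri ∩ Jonas: 13:45-15:40.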